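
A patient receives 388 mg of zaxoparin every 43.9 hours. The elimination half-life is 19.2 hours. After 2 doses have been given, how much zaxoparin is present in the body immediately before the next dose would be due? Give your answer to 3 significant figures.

The 2 doses were given 87.8, 43.9 hours ago.
Total = 388·(1/2)^(87.8/19.2) + 388·(1/2)^(43.9/19.2)
      = 16.302 + 79.532 ≈ 95.834 mg.

95.8 mg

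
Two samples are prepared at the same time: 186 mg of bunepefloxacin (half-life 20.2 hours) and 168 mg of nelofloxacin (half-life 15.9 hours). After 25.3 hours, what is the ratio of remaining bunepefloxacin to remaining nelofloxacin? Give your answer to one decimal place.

bunepefloxacin: 186 × (1/2)^(25.3/20.2) = 186 × (1/2)^1.2525 ≈ 78.069 mg.
nelofloxacin: 168 × (1/2)^(25.3/15.9) = 168 × (1/2)^1.5912 ≈ 55.759 mg.
Ratio ≈ 78.069 / 55.759 ≈ 1.4001.

1.4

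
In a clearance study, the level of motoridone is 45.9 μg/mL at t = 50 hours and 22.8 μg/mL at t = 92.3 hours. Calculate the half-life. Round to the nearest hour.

Over Δt = 92.3 − 50 = 42.3 hours, the level fell by a factor of 45.9/22.8 ≈ 2.0132.
n = log₂(2.0132) ≈ 1.0095 half-lives, so t½ = 42.3/1.0095 ≈ 41.904 hours.

42 hours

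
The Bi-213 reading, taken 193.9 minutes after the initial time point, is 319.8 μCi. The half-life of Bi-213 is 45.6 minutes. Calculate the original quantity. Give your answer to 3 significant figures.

Number of half-lives elapsed: n = 193.9/45.6 ≈ 4.2522.
A₀ = A × 2^n = 319.8 × 2^4.2522 = 319.8 × 19.056 ≈ 6094.2 μCi.

6090 μCi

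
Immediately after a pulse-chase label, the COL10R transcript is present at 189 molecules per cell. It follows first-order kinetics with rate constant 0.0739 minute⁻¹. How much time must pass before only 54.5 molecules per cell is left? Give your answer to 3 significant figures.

16.8 minutes

t½ = ln 2 / k = 0.69315 / 0.0739 ≈ 9.3795 minutes.
Fraction remaining = 54.5/189 ≈ 0.28836.
n = log₂(189/54.5) = ln(3.4679)/ln 2 ≈ 1.7941 half-lives.
t = n × t½ = 1.7941 × 9.3795 ≈ 16.827 minutes.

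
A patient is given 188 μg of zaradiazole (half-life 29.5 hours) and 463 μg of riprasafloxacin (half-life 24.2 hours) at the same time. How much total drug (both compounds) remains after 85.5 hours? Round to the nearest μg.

65 μg

zaradiazole: 188 × (1/2)^(85.5/29.5) = 188 × (1/2)^2.8983 ≈ 25.216 μg.
riprasafloxacin: 463 × (1/2)^(85.5/24.2) = 463 × (1/2)^3.5331 ≈ 39.997 μg.
Total = 25.216 + 39.997 ≈ 65.213 μg.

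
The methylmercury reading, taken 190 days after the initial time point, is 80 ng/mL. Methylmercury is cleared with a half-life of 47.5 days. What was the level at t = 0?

Number of half-lives elapsed: n = 190/47.5 ≈ 4.
A₀ = A × 2^n = 80 × 2^4 = 80 × 16 ≈ 1280 ng/mL.

1280 ng/mL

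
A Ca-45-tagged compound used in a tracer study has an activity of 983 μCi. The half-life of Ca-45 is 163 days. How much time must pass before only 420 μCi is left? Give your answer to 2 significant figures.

200 days

Fraction remaining = 420/983 ≈ 0.42726.
n = log₂(983/420) = ln(2.3405)/ln 2 ≈ 1.2268 half-lives.
t = n × t½ = 1.2268 × 163 ≈ 199.97 days.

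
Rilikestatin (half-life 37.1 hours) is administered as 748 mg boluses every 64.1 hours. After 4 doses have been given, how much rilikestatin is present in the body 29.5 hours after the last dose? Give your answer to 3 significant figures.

612 mg

The 4 doses were given 221.8, 157.7, 93.6, 29.5 hours ago.
Total = 748·(1/2)^(221.8/37.1) + 748·(1/2)^(157.7/37.1) + 748·(1/2)^(93.6/37.1) + 748·(1/2)^(29.5/37.1)
      = 11.864 + 39.294 + 130.15 + 431.06 ≈ 612.36 mg.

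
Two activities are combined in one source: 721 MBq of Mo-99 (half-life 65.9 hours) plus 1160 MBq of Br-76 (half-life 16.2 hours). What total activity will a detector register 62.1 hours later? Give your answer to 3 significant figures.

457 MBq

Mo-99: 721 × (1/2)^(62.1/65.9) = 721 × (1/2)^0.94234 ≈ 375.2 MBq.
Br-76: 1160 × (1/2)^(62.1/16.2) = 1160 × (1/2)^3.8333 ≈ 81.378 MBq.
Total = 375.2 + 81.378 ≈ 456.58 MBq.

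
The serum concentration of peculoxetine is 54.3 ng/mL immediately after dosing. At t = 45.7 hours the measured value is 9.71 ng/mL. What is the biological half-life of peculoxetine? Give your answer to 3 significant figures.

18.4 hours

A/A₀ = 9.71/54.3 ≈ 0.17882.
n = log₂(5.5922) ≈ 2.4834 half-lives elapsed in 45.7 hours.
t½ = 45.7/2.4834 ≈ 18.402 hours.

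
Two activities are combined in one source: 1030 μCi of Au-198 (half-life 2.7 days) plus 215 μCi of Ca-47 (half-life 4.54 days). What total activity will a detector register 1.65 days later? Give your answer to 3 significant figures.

Au-198: 1030 × (1/2)^(1.65/2.7) = 1030 × (1/2)^0.61111 ≈ 674.33 μCi.
Ca-47: 215 × (1/2)^(1.65/4.54) = 215 × (1/2)^0.36344 ≈ 167.12 μCi.
Total = 674.33 + 167.12 ≈ 841.45 μCi.

841 μCi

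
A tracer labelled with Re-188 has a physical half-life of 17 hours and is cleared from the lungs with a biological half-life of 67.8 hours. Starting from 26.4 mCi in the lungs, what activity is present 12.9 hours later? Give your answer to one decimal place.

13.7 mCi

1/t_eff = 1/t_phys + 1/t_biol = 1/17 + 1/67.8 = 0.073573 per hour.
t_eff = 17 × 67.8 / (17 + 67.8) ≈ 13.592 hours.
Remaining = 26.4 × (1/2)^(12.9/13.592) = 26.4 × (1/2)^0.94909 ≈ 13.674 mCi.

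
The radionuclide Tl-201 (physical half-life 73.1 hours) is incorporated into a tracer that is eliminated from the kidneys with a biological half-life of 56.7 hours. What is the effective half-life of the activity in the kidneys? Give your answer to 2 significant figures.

32 hours

1/t_eff = 1/t_phys + 1/t_biol = 1/73.1 + 1/56.7 = 0.031317 per hour.
t_eff = 73.1 × 56.7 / (73.1 + 56.7) ≈ 31.932 hours.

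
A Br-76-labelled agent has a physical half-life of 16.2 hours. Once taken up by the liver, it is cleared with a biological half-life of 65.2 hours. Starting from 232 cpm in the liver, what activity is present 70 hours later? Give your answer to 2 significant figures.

5.5 cpm

1/t_eff = 1/t_phys + 1/t_biol = 1/16.2 + 1/65.2 = 0.077066 per hour.
t_eff = 16.2 × 65.2 / (16.2 + 65.2) ≈ 12.976 hours.
Remaining = 232 × (1/2)^(70/12.976) = 232 × (1/2)^5.3946 ≈ 5.515 cpm.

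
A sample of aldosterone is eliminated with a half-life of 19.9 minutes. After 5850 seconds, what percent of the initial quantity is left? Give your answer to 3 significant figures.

3.35%

5850 seconds = 97.5 minutes.
n = 97.5/19.9 ≈ 4.8995 half-lives.
Fraction remaining = (1/2)^4.8995 ≈ 0.033505, i.e. 3.3505%.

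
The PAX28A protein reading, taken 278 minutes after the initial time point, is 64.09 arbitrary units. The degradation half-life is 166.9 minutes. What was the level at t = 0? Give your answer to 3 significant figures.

Number of half-lives elapsed: n = 278/166.9 ≈ 1.6657.
A₀ = A × 2^n = 64.09 × 2^1.6657 = 64.09 × 3.1726 ≈ 203.33 arbitrary units.

203 arbitrary units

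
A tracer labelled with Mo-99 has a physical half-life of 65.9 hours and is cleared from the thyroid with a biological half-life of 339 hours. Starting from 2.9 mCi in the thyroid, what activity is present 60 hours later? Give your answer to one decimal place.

1.4 mCi

1/t_eff = 1/t_phys + 1/t_biol = 1/65.9 + 1/339 = 0.018124 per hour.
t_eff = 65.9 × 339 / (65.9 + 339) ≈ 55.174 hours.
Remaining = 2.9 × (1/2)^(60/55.174) = 2.9 × (1/2)^1.0875 ≈ 1.3647 mCi.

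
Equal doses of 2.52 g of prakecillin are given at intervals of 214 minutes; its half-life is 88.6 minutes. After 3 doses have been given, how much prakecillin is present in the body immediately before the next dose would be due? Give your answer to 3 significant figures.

The 3 doses were given 642, 428, 214 minutes ago.
Total = 2.52·(1/2)^(642/88.6) + 2.52·(1/2)^(428/88.6) + 2.52·(1/2)^(214/88.6)
      = 0.016601 + 0.088555 + 0.4724 ≈ 0.57755 g.

0.578 g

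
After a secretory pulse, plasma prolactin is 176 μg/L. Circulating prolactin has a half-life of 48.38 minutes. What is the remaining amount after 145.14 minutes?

22 μg/L

Elapsed time is 3 half-lives (145.14/48.38).
Each half-life halves the amount: 176 × (1/2)^3 = 176/8 = 22 μg/L.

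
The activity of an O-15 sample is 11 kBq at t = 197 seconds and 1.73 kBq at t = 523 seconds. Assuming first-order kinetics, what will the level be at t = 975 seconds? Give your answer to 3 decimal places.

0.133 kBq

Over Δt = 523 − 197 = 326 seconds, the level fell by a factor of 11/1.73 ≈ 6.3584.
n = log₂(6.3584) ≈ 2.6687 half-lives, so t½ = 326/2.6687 ≈ 122.16 seconds.
From t = 523 to t = 975: 1.73 × (1/2)^((975−523)/122.16) ≈ 0.13311 kBq.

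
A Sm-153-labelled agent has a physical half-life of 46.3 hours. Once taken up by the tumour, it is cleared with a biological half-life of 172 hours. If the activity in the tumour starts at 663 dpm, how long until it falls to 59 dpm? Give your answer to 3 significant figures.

1/t_eff = 1/t_phys + 1/t_biol = 1/46.3 + 1/172 = 0.027412 per hour.
t_eff = 46.3 × 172 / (46.3 + 172) ≈ 36.48 hours.
n = log₂(663/59) ≈ 3.4902; t = 3.4902 × 36.48 ≈ 127.32 hours.

127 hours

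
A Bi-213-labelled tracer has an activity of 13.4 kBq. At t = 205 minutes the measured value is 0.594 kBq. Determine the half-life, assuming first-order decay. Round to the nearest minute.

A/A₀ = 0.594/13.4 ≈ 0.044328.
n = log₂(22.559) ≈ 4.4956 half-lives elapsed in 205 minutes.
t½ = 205/4.4956 ≈ 45.6 minutes.

46 minutes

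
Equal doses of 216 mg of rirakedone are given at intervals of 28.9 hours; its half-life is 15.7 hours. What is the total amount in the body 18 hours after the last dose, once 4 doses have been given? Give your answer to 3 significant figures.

135 mg

The 4 doses were given 104.7, 75.8, 46.9, 18 hours ago.
Total = 216·(1/2)^(104.7/15.7) + 216·(1/2)^(75.8/15.7) + 216·(1/2)^(46.9/15.7) + 216·(1/2)^(18/15.7)
      = 2.123 + 7.6045 + 27.239 + 97.572 ≈ 134.54 mg.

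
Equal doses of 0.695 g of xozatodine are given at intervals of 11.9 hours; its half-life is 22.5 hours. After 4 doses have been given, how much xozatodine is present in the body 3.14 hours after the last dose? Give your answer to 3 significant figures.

1.58 g

The 4 doses were given 38.84, 26.94, 15.04, 3.14 hours ago.
Total = 0.695·(1/2)^(38.84/22.5) + 0.695·(1/2)^(26.94/22.5) + 0.695·(1/2)^(15.04/22.5) + 0.695·(1/2)^(3.14/22.5)
      = 0.21006 + 0.30308 + 0.43728 + 0.63092 ≈ 1.5813 g.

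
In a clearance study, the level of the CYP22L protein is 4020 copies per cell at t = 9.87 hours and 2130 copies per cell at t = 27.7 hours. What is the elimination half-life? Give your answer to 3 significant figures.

19.5 hours

Over Δt = 27.7 − 9.87 = 17.83 hours, the level fell by a factor of 4020/2130 ≈ 1.8873.
n = log₂(1.8873) ≈ 0.91634 half-lives, so t½ = 17.83/0.91634 ≈ 19.458 hours.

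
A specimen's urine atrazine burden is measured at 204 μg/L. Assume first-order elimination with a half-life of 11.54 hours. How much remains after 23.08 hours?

51 μg/L

Elapsed time is 2 half-lives (23.08/11.54).
Each half-life halves the amount: 204 × (1/2)^2 = 204/4 = 51 μg/L.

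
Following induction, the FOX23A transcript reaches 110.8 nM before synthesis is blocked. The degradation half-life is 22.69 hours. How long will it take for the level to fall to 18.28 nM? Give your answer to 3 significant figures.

59.0 hours

Fraction remaining = 18.28/110.8 ≈ 0.16498.
n = log₂(110.8/18.28) = ln(6.0613)/ln 2 ≈ 2.5996 half-lives.
t = n × t½ = 2.5996 × 22.69 ≈ 58.985 hours.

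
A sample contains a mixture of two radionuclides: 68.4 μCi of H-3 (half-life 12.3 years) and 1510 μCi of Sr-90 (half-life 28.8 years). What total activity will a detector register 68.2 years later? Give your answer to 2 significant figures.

H-3: 68.4 × (1/2)^(68.2/12.3) = 68.4 × (1/2)^5.5447 ≈ 1.4653 μCi.
Sr-90: 1510 × (1/2)^(68.2/28.8) = 1510 × (1/2)^2.3681 ≈ 292.5 μCi.
Total = 1.4653 + 292.5 ≈ 293.96 μCi.

290 μCi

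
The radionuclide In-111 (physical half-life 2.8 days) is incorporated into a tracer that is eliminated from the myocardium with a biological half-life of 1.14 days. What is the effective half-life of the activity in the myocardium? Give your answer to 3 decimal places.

1/t_eff = 1/t_phys + 1/t_biol = 1/2.8 + 1/1.14 = 1.2343 per day.
t_eff = 2.8 × 1.14 / (2.8 + 1.14) ≈ 0.81015 days.

0.810 days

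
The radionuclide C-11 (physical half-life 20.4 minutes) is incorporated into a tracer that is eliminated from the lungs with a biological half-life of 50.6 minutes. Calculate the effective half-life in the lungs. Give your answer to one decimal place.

1/t_eff = 1/t_phys + 1/t_biol = 1/20.4 + 1/50.6 = 0.068782 per minute.
t_eff = 20.4 × 50.6 / (20.4 + 50.6) ≈ 14.539 minutes.

14.5 minutes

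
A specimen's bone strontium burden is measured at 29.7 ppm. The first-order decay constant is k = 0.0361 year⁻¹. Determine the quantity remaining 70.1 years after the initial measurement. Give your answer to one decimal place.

2.4 ppm

t½ = ln 2 / k = 0.69315 / 0.0361 ≈ 19.201 years.
Number of half-lives: n = 70.1/19.201 ≈ 3.6509.
Remaining = 29.7 × (1/2)^3.6509 = 29.7 × 0.07961 ≈ 2.3644 ppm.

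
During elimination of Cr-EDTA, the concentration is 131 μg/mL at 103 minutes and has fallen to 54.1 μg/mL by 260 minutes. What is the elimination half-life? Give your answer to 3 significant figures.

123 minutes

Over Δt = 260 − 103 = 157 minutes, the level fell by a factor of 131/54.1 ≈ 2.4214.
n = log₂(2.4214) ≈ 1.2759 half-lives, so t½ = 157/1.2759 ≈ 123.05 minutes.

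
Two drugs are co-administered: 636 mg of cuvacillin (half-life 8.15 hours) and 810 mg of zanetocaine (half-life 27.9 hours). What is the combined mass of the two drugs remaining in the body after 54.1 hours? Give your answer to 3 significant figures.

cuvacillin: 636 × (1/2)^(54.1/8.15) = 636 × (1/2)^6.638 ≈ 6.3857 mg.
zanetocaine: 810 × (1/2)^(54.1/27.9) = 810 × (1/2)^1.9391 ≈ 211.24 mg.
Total = 6.3857 + 211.24 ≈ 217.62 mg.

218 mg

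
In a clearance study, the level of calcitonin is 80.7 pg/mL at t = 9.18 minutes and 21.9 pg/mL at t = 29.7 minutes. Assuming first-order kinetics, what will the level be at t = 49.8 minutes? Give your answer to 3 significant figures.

6.10 pg/mL

Over Δt = 29.7 − 9.18 = 20.52 minutes, the level fell by a factor of 80.7/21.9 ≈ 3.6849.
n = log₂(3.6849) ≈ 1.8816 half-lives, so t½ = 20.52/1.8816 ≈ 10.905 minutes.
From t = 29.7 to t = 49.8: 21.9 × (1/2)^((49.8−29.7)/10.905) ≈ 6.1039 pg/mL.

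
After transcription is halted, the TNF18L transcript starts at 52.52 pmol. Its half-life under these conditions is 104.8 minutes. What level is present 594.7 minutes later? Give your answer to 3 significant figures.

Number of half-lives: n = 594.7/104.8 ≈ 5.6746.
Remaining = 52.52 × (1/2)^5.6746 = 52.52 × 0.019578 ≈ 1.0282 pmol.

1.03 pmol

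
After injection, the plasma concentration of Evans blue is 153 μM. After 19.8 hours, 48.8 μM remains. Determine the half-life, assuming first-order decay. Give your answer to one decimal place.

A/A₀ = 48.8/153 ≈ 0.31895.
n = log₂(3.1352) ≈ 1.6486 half-lives elapsed in 19.8 hours.
t½ = 19.8/1.6486 ≈ 12.01 hours.

12.0 hours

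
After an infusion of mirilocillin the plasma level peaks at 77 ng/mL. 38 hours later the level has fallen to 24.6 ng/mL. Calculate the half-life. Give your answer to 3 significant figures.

23.1 hours

A/A₀ = 24.6/77 ≈ 0.31948.
n = log₂(3.1301) ≈ 1.6462 half-lives elapsed in 38 hours.
t½ = 38/1.6462 ≈ 23.083 hours.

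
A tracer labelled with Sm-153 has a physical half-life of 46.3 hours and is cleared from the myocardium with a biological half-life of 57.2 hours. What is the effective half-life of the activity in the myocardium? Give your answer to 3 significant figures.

25.6 hours

1/t_eff = 1/t_phys + 1/t_biol = 1/46.3 + 1/57.2 = 0.039081 per hour.
t_eff = 46.3 × 57.2 / (46.3 + 57.2) ≈ 25.588 hours.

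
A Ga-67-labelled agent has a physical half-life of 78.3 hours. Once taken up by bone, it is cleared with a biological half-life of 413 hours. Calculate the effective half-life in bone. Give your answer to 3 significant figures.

1/t_eff = 1/t_phys + 1/t_biol = 1/78.3 + 1/413 = 0.015193 per hour.
t_eff = 78.3 × 413 / (78.3 + 413) ≈ 65.821 hours.

65.8 hours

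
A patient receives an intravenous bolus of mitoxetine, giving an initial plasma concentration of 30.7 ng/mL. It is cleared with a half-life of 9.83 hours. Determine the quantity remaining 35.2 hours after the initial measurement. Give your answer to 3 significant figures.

2.57 ng/mL

Number of half-lives: n = 35.2/9.83 ≈ 3.5809.
Remaining = 30.7 × (1/2)^3.5809 = 30.7 × 0.08357 ≈ 2.5656 ng/mL.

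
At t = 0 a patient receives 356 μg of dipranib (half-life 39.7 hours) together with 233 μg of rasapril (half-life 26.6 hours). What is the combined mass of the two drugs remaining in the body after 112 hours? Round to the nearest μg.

63 μg

dipranib: 356 × (1/2)^(112/39.7) = 356 × (1/2)^2.8212 ≈ 50.373 μg.
rasapril: 233 × (1/2)^(112/26.6) = 233 × (1/2)^4.2105 ≈ 12.585 μg.
Total = 50.373 + 12.585 ≈ 62.958 μg.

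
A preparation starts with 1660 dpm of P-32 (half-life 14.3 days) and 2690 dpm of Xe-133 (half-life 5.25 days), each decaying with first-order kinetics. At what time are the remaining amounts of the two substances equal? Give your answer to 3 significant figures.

Set 1660·(1/2)^(t/14.3) = 2690·(1/2)^(t/5.25).
Taking log₂: log₂(1660/2690) = t·(1/14.3 − 1/5.25).
log₂(0.6171) = -0.69642; 1/14.3 − 1/5.25 = -0.12055.
t = -0.69642 / -0.12055 ≈ 5.7772 days.

5.78 days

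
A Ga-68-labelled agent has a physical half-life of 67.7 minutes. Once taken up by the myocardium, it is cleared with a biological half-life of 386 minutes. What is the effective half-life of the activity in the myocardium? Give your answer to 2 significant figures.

1/t_eff = 1/t_phys + 1/t_biol = 1/67.7 + 1/386 = 0.017362 per minute.
t_eff = 67.7 × 386 / (67.7 + 386) ≈ 57.598 minutes.

58 minutes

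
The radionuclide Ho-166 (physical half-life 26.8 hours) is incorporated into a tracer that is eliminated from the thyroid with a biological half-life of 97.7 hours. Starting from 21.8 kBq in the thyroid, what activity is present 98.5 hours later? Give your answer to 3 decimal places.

0.848 kBq

1/t_eff = 1/t_phys + 1/t_biol = 1/26.8 + 1/97.7 = 0.047549 per hour.
t_eff = 26.8 × 97.7 / (26.8 + 97.7) ≈ 21.031 hours.
Remaining = 21.8 × (1/2)^(98.5/21.031) = 21.8 × (1/2)^4.6836 ≈ 0.84833 kBq.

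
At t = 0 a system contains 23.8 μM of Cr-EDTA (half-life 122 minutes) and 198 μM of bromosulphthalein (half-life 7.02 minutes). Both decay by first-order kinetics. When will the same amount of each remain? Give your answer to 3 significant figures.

22.8 minutes

Set 23.8·(1/2)^(t/122) = 198·(1/2)^(t/7.02).
Taking log₂: log₂(23.8/198) = t·(1/122 − 1/7.02).
log₂(0.1202) = -3.0565; 1/122 − 1/7.02 = -0.13425.
t = -3.0565 / -0.13425 ≈ 22.766 minutes.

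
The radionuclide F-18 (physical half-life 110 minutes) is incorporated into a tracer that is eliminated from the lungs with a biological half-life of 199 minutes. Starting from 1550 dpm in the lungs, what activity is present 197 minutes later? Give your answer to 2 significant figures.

1/t_eff = 1/t_phys + 1/t_biol = 1/110 + 1/199 = 0.014116 per minute.
t_eff = 110 × 199 / (110 + 199) ≈ 70.841 minutes.
Remaining = 1550 × (1/2)^(197/70.841) = 1550 × (1/2)^2.7809 ≈ 225.53 dpm.

230 dpm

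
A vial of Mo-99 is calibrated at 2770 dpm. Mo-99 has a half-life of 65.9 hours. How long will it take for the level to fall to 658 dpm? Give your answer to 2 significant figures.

Fraction remaining = 658/2770 ≈ 0.23755.
n = log₂(2770/658) = ln(4.2097)/ln 2 ≈ 2.0737 half-lives.
t = n × t½ = 2.0737 × 65.9 ≈ 136.66 hours.

140 hours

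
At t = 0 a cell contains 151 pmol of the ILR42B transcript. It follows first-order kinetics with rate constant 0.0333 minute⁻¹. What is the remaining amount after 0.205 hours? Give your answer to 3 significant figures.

100 pmol

t½ = ln 2 / λ = 0.69315 / 0.0333 ≈ 20.815 minutes.
Convert the elapsed time: 0.205 hours = 12.3 minutes.
Number of half-lives: n = 12.3/20.815 ≈ 0.59091.
Remaining = 151 × (1/2)^0.59091 = 151 × 0.66392 ≈ 100.25 pmol.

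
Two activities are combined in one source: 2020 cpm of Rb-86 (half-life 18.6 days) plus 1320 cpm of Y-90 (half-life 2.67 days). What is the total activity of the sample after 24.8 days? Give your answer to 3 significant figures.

Rb-86: 2020 × (1/2)^(24.8/18.6) = 2020 × (1/2)^1.3333 ≈ 801.64 cpm.
Y-90: 1320 × (1/2)^(24.8/2.67) = 1320 × (1/2)^9.2884 ≈ 2.111 cpm.
Total = 801.64 + 2.111 ≈ 803.75 cpm.

804 cpm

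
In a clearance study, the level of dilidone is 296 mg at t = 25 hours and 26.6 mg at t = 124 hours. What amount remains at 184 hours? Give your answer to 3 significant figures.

6.18 mg

Over Δt = 124 − 25 = 99 hours, the level fell by a factor of 296/26.6 ≈ 11.128.
n = log₂(11.128) ≈ 3.4761 half-lives, so t½ = 99/3.4761 ≈ 28.48 hours.
From t = 124 to t = 184: 26.6 × (1/2)^((184−124)/28.48) ≈ 6.1758 mg.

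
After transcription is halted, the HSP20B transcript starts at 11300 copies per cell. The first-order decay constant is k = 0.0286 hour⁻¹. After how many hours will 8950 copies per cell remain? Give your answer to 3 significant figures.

t½ = ln 2 / k = 0.69315 / 0.0286 ≈ 24.236 hours.
Fraction remaining = 8950/11300 ≈ 0.79204.
n = log₂(11300/8950) = ln(1.2626)/ln 2 ≈ 0.33636 half-lives.
t = n × t½ = 0.33636 × 24.236 ≈ 8.1521 hours.

8.15 hours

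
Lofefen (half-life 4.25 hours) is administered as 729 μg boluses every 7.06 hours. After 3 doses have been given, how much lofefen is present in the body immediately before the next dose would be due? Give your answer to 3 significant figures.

326 μg

The 3 doses were given 21.18, 14.12, 7.06 hours ago.
Total = 729·(1/2)^(21.18/4.25) + 729·(1/2)^(14.12/4.25) + 729·(1/2)^(7.06/4.25)
      = 23.043 + 72.879 + 230.5 ≈ 326.42 μg.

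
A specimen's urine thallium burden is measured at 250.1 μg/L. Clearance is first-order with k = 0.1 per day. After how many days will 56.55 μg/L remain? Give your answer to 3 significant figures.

14.9 days

t½ = ln 2 / k = 0.69315 / 0.1 ≈ 6.9315 days.
Fraction remaining = 56.55/250.1 ≈ 0.22611.
n = log₂(250.1/56.55) = ln(4.4226)/ln 2 ≈ 2.1449 half-lives.
t = n × t½ = 2.1449 × 6.9315 ≈ 14.867 days.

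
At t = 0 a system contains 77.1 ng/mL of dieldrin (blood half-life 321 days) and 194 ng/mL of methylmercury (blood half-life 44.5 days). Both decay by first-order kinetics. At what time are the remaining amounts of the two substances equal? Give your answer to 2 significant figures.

69 days

Set 77.1·(1/2)^(t/321) = 194·(1/2)^(t/44.5).
Taking log₂: log₂(77.1/194) = t·(1/321 − 1/44.5).
log₂(0.39742) = -1.3313; 1/321 − 1/44.5 = -0.019357.
t = -1.3313 / -0.019357 ≈ 68.775 days.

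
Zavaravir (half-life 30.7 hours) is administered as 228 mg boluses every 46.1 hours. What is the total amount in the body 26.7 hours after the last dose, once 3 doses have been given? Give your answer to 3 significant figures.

184 mg

The 3 doses were given 118.9, 72.8, 26.7 hours ago.
Total = 228·(1/2)^(118.9/30.7) + 228·(1/2)^(72.8/30.7) + 228·(1/2)^(26.7/30.7)
      = 15.562 + 44.065 + 124.77 ≈ 184.4 mg.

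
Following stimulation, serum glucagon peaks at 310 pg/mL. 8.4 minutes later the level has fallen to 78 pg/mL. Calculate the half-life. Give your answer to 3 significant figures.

A/A₀ = 78/310 ≈ 0.25161.
n = log₂(3.9744) ≈ 1.9907 half-lives elapsed in 8.4 minutes.
t½ = 8.4/1.9907 ≈ 4.2196 minutes.

4.22 minutes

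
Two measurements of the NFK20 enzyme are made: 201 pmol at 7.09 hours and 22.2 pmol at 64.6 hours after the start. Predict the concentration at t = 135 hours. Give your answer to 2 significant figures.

Over Δt = 64.6 − 7.09 = 57.51 hours, the level fell by a factor of 201/22.2 ≈ 9.0541.
n = log₂(9.0541) ≈ 3.1786 half-lives, so t½ = 57.51/3.1786 ≈ 18.093 hours.
From t = 64.6 to t = 135: 22.2 × (1/2)^((135−64.6)/18.093) ≈ 1.4964 pmol.

1.5 pmol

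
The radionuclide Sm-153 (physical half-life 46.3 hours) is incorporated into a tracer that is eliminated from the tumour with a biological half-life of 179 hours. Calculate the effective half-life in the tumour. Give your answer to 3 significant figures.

1/t_eff = 1/t_phys + 1/t_biol = 1/46.3 + 1/179 = 0.027185 per hour.
t_eff = 46.3 × 179 / (46.3 + 179) ≈ 36.785 hours.

36.8 hours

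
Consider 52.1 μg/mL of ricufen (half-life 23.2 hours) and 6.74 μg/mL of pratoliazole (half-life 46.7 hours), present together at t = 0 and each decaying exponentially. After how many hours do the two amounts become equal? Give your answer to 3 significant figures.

136 hours

Set 52.1·(1/2)^(t/23.2) = 6.74·(1/2)^(t/46.7).
Taking log₂: log₂(52.1/6.74) = t·(1/23.2 − 1/46.7).
log₂(7.73) = 2.9505; 1/23.2 − 1/46.7 = 0.02169.
t = 2.9505 / 0.02169 ≈ 136.03 hours.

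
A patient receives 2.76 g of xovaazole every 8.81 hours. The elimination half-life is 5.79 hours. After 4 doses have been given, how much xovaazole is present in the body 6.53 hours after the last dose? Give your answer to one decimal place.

1.9 g

The 4 doses were given 32.96, 24.15, 15.34, 6.53 hours ago.
Total = 2.76·(1/2)^(32.96/5.79) + 2.76·(1/2)^(24.15/5.79) + 2.76·(1/2)^(15.34/5.79) + 2.76·(1/2)^(6.53/5.79)
      = 0.053367 + 0.15322 + 0.43991 + 1.263 ≈ 1.9095 g.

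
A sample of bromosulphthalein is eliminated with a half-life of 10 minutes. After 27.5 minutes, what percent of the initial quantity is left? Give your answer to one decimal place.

14.9%

n = 27.5/10 ≈ 2.75 half-lives.
Fraction remaining = (1/2)^2.75 ≈ 0.14865, i.e. 14.865%.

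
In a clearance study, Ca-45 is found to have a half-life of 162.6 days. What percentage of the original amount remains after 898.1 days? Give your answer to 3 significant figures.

2.17%

n = 898.1/162.6 ≈ 5.5234 half-lives.
Fraction remaining = (1/2)^5.5234 ≈ 0.021742, i.e. 2.1742%.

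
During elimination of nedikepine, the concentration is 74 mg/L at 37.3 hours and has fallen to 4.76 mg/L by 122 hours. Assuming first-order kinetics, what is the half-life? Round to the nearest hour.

Over Δt = 122 − 37.3 = 84.7 hours, the level fell by a factor of 74/4.76 ≈ 15.546.
n = log₂(15.546) ≈ 3.9585 half-lives, so t½ = 84.7/3.9585 ≈ 21.397 hours.

21 hours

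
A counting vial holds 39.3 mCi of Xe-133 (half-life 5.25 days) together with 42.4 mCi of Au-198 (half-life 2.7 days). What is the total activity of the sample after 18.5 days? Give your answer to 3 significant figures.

Xe-133: 39.3 × (1/2)^(18.5/5.25) = 39.3 × (1/2)^3.5238 ≈ 3.4168 mCi.
Au-198: 42.4 × (1/2)^(18.5/2.7) = 42.4 × (1/2)^6.8519 ≈ 0.36707 mCi.
Total = 3.4168 + 0.36707 ≈ 3.7839 mCi.

3.78 mCi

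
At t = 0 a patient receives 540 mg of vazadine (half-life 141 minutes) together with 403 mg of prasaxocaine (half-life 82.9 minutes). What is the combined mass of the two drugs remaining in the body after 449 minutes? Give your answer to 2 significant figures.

vazadine: 540 × (1/2)^(449/141) = 540 × (1/2)^3.1844 ≈ 59.401 mg.
prasaxocaine: 403 × (1/2)^(449/82.9) = 403 × (1/2)^5.4162 ≈ 9.4379 mg.
Total = 59.401 + 9.4379 ≈ 68.839 mg.

69 mg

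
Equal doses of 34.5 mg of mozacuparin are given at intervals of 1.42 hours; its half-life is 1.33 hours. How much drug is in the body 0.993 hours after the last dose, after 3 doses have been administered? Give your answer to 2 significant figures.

35 mg

The 3 doses were given 3.833, 2.413, 0.993 hours ago.
Total = 34.5·(1/2)^(3.833/1.33) + 34.5·(1/2)^(2.413/1.33) + 34.5·(1/2)^(0.993/1.33)
      = 4.6802 + 9.8099 + 20.562 ≈ 35.052 mg.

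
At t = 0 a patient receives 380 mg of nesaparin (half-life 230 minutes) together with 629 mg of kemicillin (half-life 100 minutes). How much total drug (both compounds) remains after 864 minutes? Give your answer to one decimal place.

29.7 mg

nesaparin: 380 × (1/2)^(864/230) = 380 × (1/2)^3.7565 ≈ 28.116 mg.
kemicillin: 629 × (1/2)^(864/100) = 629 × (1/2)^8.64 ≈ 1.5767 mg.
Total = 28.116 + 1.5767 ≈ 29.693 mg.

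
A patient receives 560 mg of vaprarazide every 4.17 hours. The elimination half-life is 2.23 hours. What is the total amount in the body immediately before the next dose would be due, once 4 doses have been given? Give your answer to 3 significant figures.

210 mg

The 4 doses were given 16.68, 12.51, 8.34, 4.17 hours ago.
Total = 560·(1/2)^(16.68/2.23) + 560·(1/2)^(12.51/2.23) + 560·(1/2)^(8.34/2.23) + 560·(1/2)^(4.17/2.23)
      = 3.1372 + 11.467 + 41.914 + 153.21 ≈ 209.72 mg.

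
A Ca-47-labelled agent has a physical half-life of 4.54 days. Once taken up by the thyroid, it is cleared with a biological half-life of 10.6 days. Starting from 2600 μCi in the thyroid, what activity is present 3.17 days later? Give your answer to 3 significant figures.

1/t_eff = 1/t_phys + 1/t_biol = 1/4.54 + 1/10.6 = 0.3146 per day.
t_eff = 4.54 × 10.6 / (4.54 + 10.6) ≈ 3.1786 days.
Remaining = 2600 × (1/2)^(3.17/3.1786) = 2600 × (1/2)^0.99729 ≈ 1302.4 μCi.

1300 μCi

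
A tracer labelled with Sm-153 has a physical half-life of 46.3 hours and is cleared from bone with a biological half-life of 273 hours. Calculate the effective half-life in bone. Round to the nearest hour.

1/t_eff = 1/t_phys + 1/t_biol = 1/46.3 + 1/273 = 0.025261 per hour.
t_eff = 46.3 × 273 / (46.3 + 273) ≈ 39.586 hours.

40 hours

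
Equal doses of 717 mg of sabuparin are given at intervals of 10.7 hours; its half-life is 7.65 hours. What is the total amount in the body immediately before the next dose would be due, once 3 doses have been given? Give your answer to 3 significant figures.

The 3 doses were given 32.1, 21.4, 10.7 hours ago.
Total = 717·(1/2)^(32.1/7.65) + 717·(1/2)^(21.4/7.65) + 717·(1/2)^(10.7/7.65)
      = 39.118 + 103.14 + 271.94 ≈ 414.2 mg.

414 mg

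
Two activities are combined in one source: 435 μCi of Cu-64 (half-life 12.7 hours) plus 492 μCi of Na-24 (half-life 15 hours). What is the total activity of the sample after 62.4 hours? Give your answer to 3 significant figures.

42.0 μCi

Cu-64: 435 × (1/2)^(62.4/12.7) = 435 × (1/2)^4.9134 ≈ 14.435 μCi.
Na-24: 492 × (1/2)^(62.4/15) = 492 × (1/2)^4.16 ≈ 27.522 μCi.
Total = 14.435 + 27.522 ≈ 41.957 μCi.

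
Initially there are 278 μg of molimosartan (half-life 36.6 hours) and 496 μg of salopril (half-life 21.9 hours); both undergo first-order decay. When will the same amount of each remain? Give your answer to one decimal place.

Set 278·(1/2)^(t/36.6) = 496·(1/2)^(t/21.9).
Taking log₂: log₂(278/496) = t·(1/36.6 − 1/21.9).
log₂(0.56048) = -0.83526; 1/36.6 − 1/21.9 = -0.01834.
t = -0.83526 / -0.01834 ≈ 45.544 hours.

45.5 hours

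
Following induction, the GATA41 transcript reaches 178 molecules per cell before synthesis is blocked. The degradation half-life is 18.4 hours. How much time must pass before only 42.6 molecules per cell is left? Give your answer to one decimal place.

38.0 hours

Fraction remaining = 42.6/178 ≈ 0.23933.
n = log₂(178/42.6) = ln(4.1784)/ln 2 ≈ 2.063 half-lives.
t = n × t½ = 2.063 × 18.4 ≈ 37.958 hours.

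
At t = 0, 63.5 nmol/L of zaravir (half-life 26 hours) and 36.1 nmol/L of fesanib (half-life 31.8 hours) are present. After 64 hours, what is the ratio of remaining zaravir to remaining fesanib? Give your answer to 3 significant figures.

zaravir: 63.5 × (1/2)^(64/26) = 63.5 × (1/2)^2.4615 ≈ 11.529 nmol/L.
fesanib: 36.1 × (1/2)^(64/31.8) = 36.1 × (1/2)^2.0126 ≈ 8.9467 nmol/L.
Ratio ≈ 11.529 / 8.9467 ≈ 1.2886.

1.29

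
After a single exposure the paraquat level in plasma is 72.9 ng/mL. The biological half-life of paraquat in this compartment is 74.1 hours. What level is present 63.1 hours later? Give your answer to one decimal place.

40.4 ng/mL

Number of half-lives: n = 63.1/74.1 ≈ 0.85155.
Remaining = 72.9 × (1/2)^0.85155 = 72.9 × 0.55419 ≈ 40.4 ng/mL.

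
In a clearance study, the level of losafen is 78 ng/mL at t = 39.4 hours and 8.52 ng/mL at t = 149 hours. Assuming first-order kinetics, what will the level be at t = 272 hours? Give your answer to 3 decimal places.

Over Δt = 149 − 39.4 = 109.6 hours, the level fell by a factor of 78/8.52 ≈ 9.1549.
n = log₂(9.1549) ≈ 3.1945 half-lives, so t½ = 109.6/3.1945 ≈ 34.308 hours.
From t = 149 to t = 272: 8.52 × (1/2)^((272−149)/34.308) ≈ 0.70992 ng/mL.

0.710 ng/mL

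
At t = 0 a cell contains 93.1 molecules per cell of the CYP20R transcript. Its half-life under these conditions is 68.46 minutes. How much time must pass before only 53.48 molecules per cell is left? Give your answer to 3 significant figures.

Fraction remaining = 53.48/93.1 ≈ 0.57444.
n = log₂(93.1/53.48) = ln(1.7408)/ln 2 ≈ 0.79978 half-lives.
t = n × t½ = 0.79978 × 68.46 ≈ 54.753 minutes.

54.8 minutes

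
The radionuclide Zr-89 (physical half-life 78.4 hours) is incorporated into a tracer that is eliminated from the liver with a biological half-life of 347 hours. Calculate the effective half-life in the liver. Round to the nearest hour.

1/t_eff = 1/t_phys + 1/t_biol = 1/78.4 + 1/347 = 0.015637 per hour.
t_eff = 78.4 × 347 / (78.4 + 347) ≈ 63.951 hours.

64 hours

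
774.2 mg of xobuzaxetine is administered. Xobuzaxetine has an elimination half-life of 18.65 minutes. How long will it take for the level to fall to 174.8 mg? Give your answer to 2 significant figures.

Fraction remaining = 174.8/774.2 ≈ 0.22578.
n = log₂(774.2/174.8) = ln(4.4291)/ln 2 ≈ 2.147 half-lives.
t = n × t½ = 2.147 × 18.65 ≈ 40.042 minutes.

40 minutes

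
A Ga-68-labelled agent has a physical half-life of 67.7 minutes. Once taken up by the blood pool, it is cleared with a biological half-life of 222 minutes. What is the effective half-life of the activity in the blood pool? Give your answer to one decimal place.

51.9 minutes

1/t_eff = 1/t_phys + 1/t_biol = 1/67.7 + 1/222 = 0.019276 per minute.
t_eff = 67.7 × 222 / (67.7 + 222) ≈ 51.879 minutes.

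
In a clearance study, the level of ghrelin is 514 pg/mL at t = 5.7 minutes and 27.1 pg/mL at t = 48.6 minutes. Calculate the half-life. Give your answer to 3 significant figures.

10.1 minutes

Over Δt = 48.6 − 5.7 = 42.9 minutes, the level fell by a factor of 514/27.1 ≈ 18.967.
n = log₂(18.967) ≈ 4.2454 half-lives, so t½ = 42.9/4.2454 ≈ 10.105 minutes.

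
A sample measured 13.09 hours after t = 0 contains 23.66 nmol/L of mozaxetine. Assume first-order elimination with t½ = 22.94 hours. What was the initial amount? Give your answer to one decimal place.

35.1 nmol/L

Number of half-lives elapsed: n = 13.09/22.94 ≈ 0.57062.
A₀ = A × 2^n = 23.66 × 2^0.57062 = 23.66 × 1.4852 ≈ 35.139 nmol/L.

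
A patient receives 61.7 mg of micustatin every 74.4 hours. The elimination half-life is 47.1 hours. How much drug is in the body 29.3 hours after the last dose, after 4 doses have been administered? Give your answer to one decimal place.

59.5 mg

The 4 doses were given 252.5, 178.1, 103.7, 29.3 hours ago.
Total = 61.7·(1/2)^(252.5/47.1) + 61.7·(1/2)^(178.1/47.1) + 61.7·(1/2)^(103.7/47.1) + 61.7·(1/2)^(29.3/47.1)
      = 1.5014 + 4.4874 + 13.412 + 40.089 ≈ 59.49 mg.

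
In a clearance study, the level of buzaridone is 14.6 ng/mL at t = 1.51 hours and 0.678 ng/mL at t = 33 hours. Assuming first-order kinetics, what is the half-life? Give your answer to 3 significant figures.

Over Δt = 33 − 1.51 = 31.49 hours, the level fell by a factor of 14.6/0.678 ≈ 21.534.
n = log₂(21.534) ≈ 4.4285 half-lives, so t½ = 31.49/4.4285 ≈ 7.1107 hours.

7.11 hours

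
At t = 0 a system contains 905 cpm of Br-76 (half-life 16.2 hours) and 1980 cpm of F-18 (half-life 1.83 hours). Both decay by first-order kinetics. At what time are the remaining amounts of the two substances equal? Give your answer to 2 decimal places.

Set 905·(1/2)^(t/16.2) = 1980·(1/2)^(t/1.83).
Taking log₂: log₂(905/1980) = t·(1/16.2 − 1/1.83).
log₂(0.45707) = -1.1295; 1/16.2 − 1/1.83 = -0.48472.
t = -1.1295 / -0.48472 ≈ 2.3302 hours.

2.33 hours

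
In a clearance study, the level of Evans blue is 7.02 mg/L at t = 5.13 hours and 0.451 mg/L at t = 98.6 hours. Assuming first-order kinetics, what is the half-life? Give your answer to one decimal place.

Over Δt = 98.6 − 5.13 = 93.47 hours, the level fell by a factor of 7.02/0.451 ≈ 15.565.
n = log₂(15.565) ≈ 3.9603 half-lives, so t½ = 93.47/3.9603 ≈ 23.602 hours.

23.6 hours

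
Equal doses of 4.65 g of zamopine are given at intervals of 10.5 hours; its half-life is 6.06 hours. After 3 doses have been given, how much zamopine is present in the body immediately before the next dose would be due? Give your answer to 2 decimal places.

1.95 g

The 3 doses were given 31.5, 21, 10.5 hours ago.
Total = 4.65·(1/2)^(31.5/6.06) + 4.65·(1/2)^(21/6.06) + 4.65·(1/2)^(10.5/6.06)
      = 0.12668 + 0.421 + 1.3992 ≈ 1.9468 g.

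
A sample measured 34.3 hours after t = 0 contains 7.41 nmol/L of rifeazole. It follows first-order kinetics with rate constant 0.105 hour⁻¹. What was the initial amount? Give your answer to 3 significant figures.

272 nmol/L

t½ = ln 2 / λ = 0.69315 / 0.105 ≈ 6.6014 hours.
Number of half-lives elapsed: n = 34.3/6.6014 ≈ 5.1959.
A₀ = A × 2^n = 7.41 × 2^5.1959 = 7.41 × 36.653 ≈ 271.6 nmol/L.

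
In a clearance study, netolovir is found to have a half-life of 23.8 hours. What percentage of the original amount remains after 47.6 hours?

n = 47.6/23.8 ≈ 2 half-lives.
Fraction remaining = (1/2)^2 ≈ 0.25, i.e. 25%.

25%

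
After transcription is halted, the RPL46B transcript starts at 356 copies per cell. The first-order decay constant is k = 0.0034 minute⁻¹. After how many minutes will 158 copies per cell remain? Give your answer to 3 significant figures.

t½ = ln 2 / k = 0.69315 / 0.0034 ≈ 203.87 minutes.
Fraction remaining = 158/356 ≈ 0.44382.
n = log₂(356/158) = ln(2.2532)/ln 2 ≈ 1.172 half-lives.
t = n × t½ = 1.172 × 203.87 ≈ 238.92 minutes.

239 minutes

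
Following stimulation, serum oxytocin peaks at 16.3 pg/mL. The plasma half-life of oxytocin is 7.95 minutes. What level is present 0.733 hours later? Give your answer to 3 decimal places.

0.352 pg/mL

Convert the elapsed time: 0.733 hours = 43.98 minutes.
Number of half-lives: n = 43.98/7.95 ≈ 5.5321.
Remaining = 16.3 × (1/2)^5.5321 = 16.3 × 0.021611 ≈ 0.35226 pg/mL.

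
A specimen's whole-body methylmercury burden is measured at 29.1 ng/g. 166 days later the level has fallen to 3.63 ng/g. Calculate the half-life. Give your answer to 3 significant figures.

55.3 days

A/A₀ = 3.63/29.1 ≈ 0.12474.
n = log₂(8.0165) ≈ 3.003 half-lives elapsed in 166 days.
t½ = 166/3.003 ≈ 55.278 days.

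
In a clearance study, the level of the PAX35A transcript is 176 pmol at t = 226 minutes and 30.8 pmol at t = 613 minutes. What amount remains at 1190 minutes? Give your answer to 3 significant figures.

2.29 pmol

Over Δt = 613 − 226 = 387 minutes, the level fell by a factor of 176/30.8 ≈ 5.7143.
n = log₂(5.7143) ≈ 2.5146 half-lives, so t½ = 387/2.5146 ≈ 153.9 minutes.
From t = 613 to t = 1190: 30.8 × (1/2)^((1190−613)/153.9) ≈ 2.2906 pmol.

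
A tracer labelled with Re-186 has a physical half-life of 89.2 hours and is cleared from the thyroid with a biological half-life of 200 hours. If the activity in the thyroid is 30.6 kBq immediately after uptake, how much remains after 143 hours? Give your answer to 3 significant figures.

1/t_eff = 1/t_phys + 1/t_biol = 1/89.2 + 1/200 = 0.016211 per hour.
t_eff = 89.2 × 200 / (89.2 + 200) ≈ 61.687 hours.
Remaining = 30.6 × (1/2)^(143/61.687) = 30.6 × (1/2)^2.3181 ≈ 6.1361 kBq.

6.14 kBq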